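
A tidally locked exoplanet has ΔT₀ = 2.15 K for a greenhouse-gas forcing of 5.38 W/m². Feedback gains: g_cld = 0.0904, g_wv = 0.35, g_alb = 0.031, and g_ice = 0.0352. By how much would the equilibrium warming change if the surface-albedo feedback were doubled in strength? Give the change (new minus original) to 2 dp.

0.29 K

Original: g = 0.5066, ΔT = 2.15/(1−0.5066) = 4.3575 K.
With doubled surface-albedo: g' = 0.5376, ΔT' = 2.15/(1−0.5376) = 4.6497 K.
Change = 4.6497 − 4.3575 = 0.29 K.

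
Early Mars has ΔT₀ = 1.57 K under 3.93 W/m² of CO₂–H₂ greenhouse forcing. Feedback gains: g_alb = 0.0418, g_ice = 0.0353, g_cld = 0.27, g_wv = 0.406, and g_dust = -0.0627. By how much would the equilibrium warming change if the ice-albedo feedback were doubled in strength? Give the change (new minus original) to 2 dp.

0.65 K

Original: g = 0.6904, ΔT = 1.57/(1−0.6904) = 5.0711 K.
With doubled ice-albedo: g' = 0.7257, ΔT' = 1.57/(1−0.7257) = 5.7237 K.
Change = 5.7237 − 5.0711 = 0.65 K.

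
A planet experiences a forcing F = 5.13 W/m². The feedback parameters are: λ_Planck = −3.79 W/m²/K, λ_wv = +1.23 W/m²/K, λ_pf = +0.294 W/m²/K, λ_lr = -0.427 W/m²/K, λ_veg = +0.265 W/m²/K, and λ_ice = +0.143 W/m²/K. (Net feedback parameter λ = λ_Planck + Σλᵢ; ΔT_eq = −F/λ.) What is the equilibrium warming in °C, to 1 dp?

2.2 °C

Net feedback parameter λ = (−3.79) + (+1.23) + (+0.294) + (-0.427) + (+0.265) + (+0.143) = -2.285 W/m²/K.
ΔT = −F/λ = −5.13/(-2.285) = 2.2 °C.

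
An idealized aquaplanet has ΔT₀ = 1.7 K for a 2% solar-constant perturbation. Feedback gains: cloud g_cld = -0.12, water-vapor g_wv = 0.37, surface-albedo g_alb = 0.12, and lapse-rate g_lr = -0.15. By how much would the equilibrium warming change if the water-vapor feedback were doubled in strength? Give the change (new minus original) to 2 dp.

1.97 K

Original: g = 0.22, ΔT = 1.7/(1−0.22) = 2.1795 K.
With doubled water-vapor: g' = 0.59, ΔT' = 1.7/(1−0.59) = 4.1463 K.
Change = 4.1463 − 2.1795 = 1.97 K.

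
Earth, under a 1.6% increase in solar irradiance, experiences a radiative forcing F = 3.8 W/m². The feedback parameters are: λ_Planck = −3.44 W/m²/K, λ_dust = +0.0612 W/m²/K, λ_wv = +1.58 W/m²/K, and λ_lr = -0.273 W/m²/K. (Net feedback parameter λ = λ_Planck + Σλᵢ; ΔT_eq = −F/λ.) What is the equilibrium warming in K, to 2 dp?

1.83 K

Net feedback parameter λ = (−3.44) + (+0.0612) + (+1.58) + (-0.273) = -2.0718 W/m²/K.
ΔT = −F/λ = −3.8/(-2.0718) = 1.83 K.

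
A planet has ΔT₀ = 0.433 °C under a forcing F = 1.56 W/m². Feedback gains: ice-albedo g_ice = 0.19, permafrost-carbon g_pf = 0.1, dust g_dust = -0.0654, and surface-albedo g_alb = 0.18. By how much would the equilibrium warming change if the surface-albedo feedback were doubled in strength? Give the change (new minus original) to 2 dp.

0.32 °C

Original: g = 0.4046, ΔT = 0.433/(1−0.4046) = 0.7272 °C.
With doubled surface-albedo: g' = 0.5846, ΔT' = 0.433/(1−0.5846) = 1.0424 °C.
Change = 1.0424 − 0.7272 = 0.32 °C.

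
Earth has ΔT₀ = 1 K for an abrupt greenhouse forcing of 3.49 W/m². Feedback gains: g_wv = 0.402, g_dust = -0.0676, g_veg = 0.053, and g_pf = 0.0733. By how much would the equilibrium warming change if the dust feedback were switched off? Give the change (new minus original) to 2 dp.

Original: g = 0.4607, ΔT = 1/(1−0.4607) = 1.8543 K.
Without dust: g' = 0.5283, ΔT' = 1/(1−0.5283) = 2.1200 K.
Change = 2.1200 − 1.8543 = 0.27 K.

0.27 K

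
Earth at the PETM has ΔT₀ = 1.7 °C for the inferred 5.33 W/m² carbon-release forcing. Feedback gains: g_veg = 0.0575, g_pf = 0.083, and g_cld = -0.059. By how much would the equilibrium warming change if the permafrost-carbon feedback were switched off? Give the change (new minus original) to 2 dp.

Original: g = 0.0815, ΔT = 1.7/(1−0.0815) = 1.8508 °C.
Without permafrost-carbon: g' = -0.0015, ΔT' = 1.7/(1+0.0015) = 1.6975 °C.
Change = 1.6975 − 1.8508 = -0.15 °C.

-0.15 °C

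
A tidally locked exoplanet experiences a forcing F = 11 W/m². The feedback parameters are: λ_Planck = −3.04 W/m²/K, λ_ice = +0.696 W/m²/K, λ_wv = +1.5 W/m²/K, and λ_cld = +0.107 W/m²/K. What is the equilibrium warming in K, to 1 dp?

Net feedback parameter λ = (−3.04) + (+0.696) + (+1.5) + (+0.107) = -0.737 W/m²/K.
ΔT = −F/λ = −11/(-0.737) = 14.9 K.

14.9 K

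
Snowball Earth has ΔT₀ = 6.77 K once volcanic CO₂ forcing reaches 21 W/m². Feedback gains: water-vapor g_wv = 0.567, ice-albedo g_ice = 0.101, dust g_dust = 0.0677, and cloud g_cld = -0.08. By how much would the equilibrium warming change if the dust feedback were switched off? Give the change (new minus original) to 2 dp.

-3.23 K

Original: g = 0.6557, ΔT = 6.77/(1−0.6557) = 19.6631 K.
Without dust: g' = 0.588, ΔT' = 6.77/(1−0.588) = 16.4320 K.
Change = 16.4320 − 19.6631 = -3.23 K.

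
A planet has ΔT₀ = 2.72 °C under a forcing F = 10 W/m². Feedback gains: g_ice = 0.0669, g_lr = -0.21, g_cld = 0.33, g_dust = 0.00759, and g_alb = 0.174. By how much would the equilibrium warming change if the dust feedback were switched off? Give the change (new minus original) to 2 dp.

-0.05 °C

Original: g = 0.36849, ΔT = 2.72/(1−0.36849) = 4.3071 °C.
Without dust: g' = 0.3609, ΔT' = 2.72/(1−0.3609) = 4.2560 °C.
Change = 4.2560 − 4.3071 = -0.05 °C.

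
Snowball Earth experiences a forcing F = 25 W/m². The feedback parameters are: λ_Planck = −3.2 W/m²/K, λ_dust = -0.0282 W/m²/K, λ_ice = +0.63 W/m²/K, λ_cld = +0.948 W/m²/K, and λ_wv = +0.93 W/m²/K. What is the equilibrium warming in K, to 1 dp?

34.7 K

Net feedback parameter λ = (−3.2) + (-0.0282) + (+0.63) + (+0.948) + (+0.93) = -0.7202 W/m²/K.
ΔT = −F/λ = −25/(-0.7202) = 34.7 K.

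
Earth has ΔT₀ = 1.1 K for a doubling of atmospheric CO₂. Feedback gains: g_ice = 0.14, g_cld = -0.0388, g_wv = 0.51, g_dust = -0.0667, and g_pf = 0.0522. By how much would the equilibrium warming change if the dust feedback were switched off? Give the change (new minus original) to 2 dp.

Original: g = 0.5967, ΔT = 1.1/(1−0.5967) = 2.7275 K.
Without dust: g' = 0.6634, ΔT' = 1.1/(1−0.6634) = 3.2680 K.
Change = 3.2680 − 2.7275 = 0.54 K.

0.54 K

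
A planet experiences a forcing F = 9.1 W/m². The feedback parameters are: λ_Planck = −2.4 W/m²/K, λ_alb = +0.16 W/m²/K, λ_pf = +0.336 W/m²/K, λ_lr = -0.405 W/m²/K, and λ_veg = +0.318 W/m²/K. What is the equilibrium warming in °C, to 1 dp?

4.6 °C

Net feedback parameter λ = (−2.4) + (+0.16) + (+0.336) + (-0.405) + (+0.318) = -1.991 W/m²/K.
ΔT = −F/λ = −9.1/(-1.991) = 4.6 °C.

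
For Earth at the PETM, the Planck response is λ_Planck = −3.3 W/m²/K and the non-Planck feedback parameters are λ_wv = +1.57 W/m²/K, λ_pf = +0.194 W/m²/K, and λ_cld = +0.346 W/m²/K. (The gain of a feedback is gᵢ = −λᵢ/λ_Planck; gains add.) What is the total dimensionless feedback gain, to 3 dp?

0.639

Convert to gains: g_wv = 1.57/3.3 = 0.4758; g_pf = 0.194/3.3 = 0.05879; g_cld = 0.346/3.3 = 0.1048.
Total gain g = 0.63939.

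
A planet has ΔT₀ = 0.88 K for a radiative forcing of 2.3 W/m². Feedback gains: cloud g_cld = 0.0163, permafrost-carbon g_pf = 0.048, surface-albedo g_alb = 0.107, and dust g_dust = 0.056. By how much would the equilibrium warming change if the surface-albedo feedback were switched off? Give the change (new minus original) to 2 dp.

Original: g = 0.2273, ΔT = 0.88/(1−0.2273) = 1.1389 K.
Without surface-albedo: g' = 0.1203, ΔT' = 0.88/(1−0.1203) = 1.0003 K.
Change = 1.0003 − 1.1389 = -0.14 K.

-0.14 K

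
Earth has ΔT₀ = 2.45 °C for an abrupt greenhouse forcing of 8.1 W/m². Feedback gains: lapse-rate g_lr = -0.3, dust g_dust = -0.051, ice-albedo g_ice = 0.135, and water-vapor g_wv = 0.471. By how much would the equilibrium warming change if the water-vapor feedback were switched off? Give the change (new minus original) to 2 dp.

Original: g = 0.255, ΔT = 2.45/(1−0.255) = 3.2886 °C.
Without water-vapor: g' = -0.216, ΔT' = 2.45/(1+0.216) = 2.0148 °C.
Change = 2.0148 − 3.2886 = -1.27 °C.

-1.27 °C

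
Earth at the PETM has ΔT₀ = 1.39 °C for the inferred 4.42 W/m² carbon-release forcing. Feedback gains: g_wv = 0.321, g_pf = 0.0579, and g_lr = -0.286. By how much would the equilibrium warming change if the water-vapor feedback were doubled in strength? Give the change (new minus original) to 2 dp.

0.84 °C

Original: g = 0.0929, ΔT = 1.39/(1−0.0929) = 1.5324 °C.
With doubled water-vapor: g' = 0.4139, ΔT' = 1.39/(1−0.4139) = 2.3716 °C.
Change = 2.3716 − 1.5324 = 0.84 °C.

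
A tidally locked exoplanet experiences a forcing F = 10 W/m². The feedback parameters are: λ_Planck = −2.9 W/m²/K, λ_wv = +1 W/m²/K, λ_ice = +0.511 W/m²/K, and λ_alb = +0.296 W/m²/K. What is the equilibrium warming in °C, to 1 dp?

9.1 °C

Net feedback parameter λ = (−2.9) + (+1) + (+0.511) + (+0.296) = -1.093 W/m²/K.
ΔT = −F/λ = −10/(-1.093) = 9.1 °C.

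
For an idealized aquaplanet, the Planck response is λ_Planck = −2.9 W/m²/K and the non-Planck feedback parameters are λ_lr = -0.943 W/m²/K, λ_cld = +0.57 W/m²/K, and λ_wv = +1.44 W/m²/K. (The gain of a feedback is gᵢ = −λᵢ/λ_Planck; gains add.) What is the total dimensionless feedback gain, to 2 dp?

0.37

Convert to gains: g_lr = -0.943/2.9 = -0.3252; g_cld = 0.57/2.9 = 0.1966; g_wv = 1.44/2.9 = 0.4966.
Total gain g = 0.368.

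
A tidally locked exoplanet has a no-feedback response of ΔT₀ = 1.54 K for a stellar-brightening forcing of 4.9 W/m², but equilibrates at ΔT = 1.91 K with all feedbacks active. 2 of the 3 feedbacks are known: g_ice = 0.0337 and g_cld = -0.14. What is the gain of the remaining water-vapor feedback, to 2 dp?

0.30

Amplification A = ΔT/ΔT₀ = 1.91/1.54 = 1.24.
Total gain g = 1 − 1/A = 1 − 1/1.24 = 0.1935.
Known gains sum to 0.0337 − 0.14 = -0.1063.
g_wv = 0.1935 + 0.1063 = 0.30.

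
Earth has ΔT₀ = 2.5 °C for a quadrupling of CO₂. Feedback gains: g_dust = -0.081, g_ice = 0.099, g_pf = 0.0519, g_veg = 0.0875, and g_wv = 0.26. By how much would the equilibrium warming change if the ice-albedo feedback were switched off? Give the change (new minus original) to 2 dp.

Original: g = 0.4174, ΔT = 2.5/(1−0.4174) = 4.2911 °C.
Without ice-albedo: g' = 0.3184, ΔT' = 2.5/(1−0.3184) = 3.6678 °C.
Change = 3.6678 − 4.2911 = -0.62 °C.

-0.62 °C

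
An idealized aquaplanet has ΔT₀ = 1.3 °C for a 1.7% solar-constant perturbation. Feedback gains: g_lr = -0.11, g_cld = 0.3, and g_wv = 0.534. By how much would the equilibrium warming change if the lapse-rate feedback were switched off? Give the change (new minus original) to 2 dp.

3.12 °C

Original: g = 0.724, ΔT = 1.3/(1−0.724) = 4.7101 °C.
Without lapse-rate: g' = 0.834, ΔT' = 1.3/(1−0.834) = 7.8313 °C.
Change = 7.8313 − 4.7101 = 3.12 °C.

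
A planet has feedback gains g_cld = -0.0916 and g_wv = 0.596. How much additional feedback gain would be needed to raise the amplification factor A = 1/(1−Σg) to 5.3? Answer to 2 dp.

Current total gain = 0.5044.
Target gain for A = 5.3: g* = 1 − 1/5.3 = 0.8113.
Additional gain needed = 0.8113 − 0.5044 = 0.31.

0.31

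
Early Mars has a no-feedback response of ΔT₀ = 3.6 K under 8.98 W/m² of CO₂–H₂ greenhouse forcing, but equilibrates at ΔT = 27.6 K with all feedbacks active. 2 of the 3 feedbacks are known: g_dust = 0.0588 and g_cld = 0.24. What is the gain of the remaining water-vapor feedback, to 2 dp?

Amplification A = ΔT/ΔT₀ = 27.6/3.6 = 7.667.
Total gain g = 1 − 1/A = 1 − 1/7.667 = 0.8696.
Known gains sum to 0.0588 + 0.24 = 0.2988.
g_wv = 0.8696 − 0.2988 = 0.57.

0.57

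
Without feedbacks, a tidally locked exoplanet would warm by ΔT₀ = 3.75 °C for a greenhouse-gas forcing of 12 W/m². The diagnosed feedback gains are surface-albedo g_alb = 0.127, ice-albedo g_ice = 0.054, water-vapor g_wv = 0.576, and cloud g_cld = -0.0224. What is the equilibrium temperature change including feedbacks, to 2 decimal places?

14.13 °C

Total gain g = 0.127 + 0.054 + 0.576 − 0.0224 = 0.7346.
Amplification A = 1/(1 − 0.7346) = 3.768.
ΔT = 3.75 × 3.768 = 14.13 °C.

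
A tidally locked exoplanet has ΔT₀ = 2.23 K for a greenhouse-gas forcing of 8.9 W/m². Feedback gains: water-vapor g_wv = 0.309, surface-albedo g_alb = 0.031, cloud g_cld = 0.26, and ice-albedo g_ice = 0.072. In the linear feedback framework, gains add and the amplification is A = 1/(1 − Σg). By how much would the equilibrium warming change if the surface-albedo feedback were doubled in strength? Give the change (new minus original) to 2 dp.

0.71 K

Original: g = 0.672, ΔT = 2.23/(1−0.672) = 6.7988 K.
With doubled surface-albedo: g' = 0.703, ΔT' = 2.23/(1−0.703) = 7.5084 K.
Change = 7.5084 − 6.7988 = 0.71 K.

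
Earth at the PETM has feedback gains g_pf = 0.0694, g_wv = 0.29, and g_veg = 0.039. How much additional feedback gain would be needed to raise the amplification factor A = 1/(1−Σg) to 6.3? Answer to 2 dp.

0.44

Current total gain = 0.3984.
Target gain for A = 6.3: g* = 1 − 1/6.3 = 0.8413.
Additional gain needed = 0.8413 − 0.3984 = 0.44.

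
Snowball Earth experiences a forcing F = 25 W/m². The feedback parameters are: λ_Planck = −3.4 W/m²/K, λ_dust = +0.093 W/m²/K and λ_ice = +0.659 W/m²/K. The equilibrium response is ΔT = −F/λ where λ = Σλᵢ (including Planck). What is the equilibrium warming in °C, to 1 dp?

Net feedback parameter λ = (−3.4) + (+0.093) + (+0.659) = -2.648 W/m²/K.
ΔT = −F/λ = −25/(-2.648) = 9.4 °C.

9.4 °C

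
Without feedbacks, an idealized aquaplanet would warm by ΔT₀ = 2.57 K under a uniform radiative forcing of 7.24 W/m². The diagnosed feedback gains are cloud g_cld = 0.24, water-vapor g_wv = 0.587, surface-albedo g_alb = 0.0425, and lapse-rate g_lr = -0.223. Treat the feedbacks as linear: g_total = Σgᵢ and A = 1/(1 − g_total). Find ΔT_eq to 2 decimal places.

7.27 K

Total gain g = 0.24 + 0.587 + 0.0425 − 0.223 = 0.6465.
Amplification A = 1/(1 − 0.6465) = 2.829.
ΔT = 2.57 × 2.829 = 7.27 K.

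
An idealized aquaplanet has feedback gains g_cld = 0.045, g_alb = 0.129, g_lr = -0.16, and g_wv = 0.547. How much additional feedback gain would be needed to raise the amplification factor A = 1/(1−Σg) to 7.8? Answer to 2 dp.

0.31

Current total gain = 0.561.
Target gain for A = 7.8: g* = 1 − 1/7.8 = 0.8718.
Additional gain needed = 0.8718 − 0.561 = 0.31.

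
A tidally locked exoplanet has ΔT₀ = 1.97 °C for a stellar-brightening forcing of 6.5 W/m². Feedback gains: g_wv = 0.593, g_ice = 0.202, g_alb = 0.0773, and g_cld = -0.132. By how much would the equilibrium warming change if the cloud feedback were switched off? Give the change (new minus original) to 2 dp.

Original: g = 0.7403, ΔT = 1.97/(1−0.7403) = 7.5857 °C.
Without cloud: g' = 0.8723, ΔT' = 1.97/(1−0.8723) = 15.4268 °C.
Change = 15.4268 − 7.5857 = 7.84 °C.

7.84 °C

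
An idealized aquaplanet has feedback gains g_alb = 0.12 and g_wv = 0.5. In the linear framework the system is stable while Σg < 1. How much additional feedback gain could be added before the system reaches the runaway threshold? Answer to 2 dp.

0.38

Current total gain = 0.12 + 0.5 = 0.62.
Margin to runaway = 1 − 0.62 = 0.38.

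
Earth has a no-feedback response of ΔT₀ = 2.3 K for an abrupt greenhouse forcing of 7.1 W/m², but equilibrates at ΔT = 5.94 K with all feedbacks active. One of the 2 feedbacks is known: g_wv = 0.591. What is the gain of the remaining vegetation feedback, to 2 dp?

0.02

Amplification A = ΔT/ΔT₀ = 5.94/2.3 = 2.583.
Total gain g = 1 − 1/A = 1 − 1/2.583 = 0.6129.
The known gain is 0.591.
g_veg = 0.6129 − 0.591 = 0.02.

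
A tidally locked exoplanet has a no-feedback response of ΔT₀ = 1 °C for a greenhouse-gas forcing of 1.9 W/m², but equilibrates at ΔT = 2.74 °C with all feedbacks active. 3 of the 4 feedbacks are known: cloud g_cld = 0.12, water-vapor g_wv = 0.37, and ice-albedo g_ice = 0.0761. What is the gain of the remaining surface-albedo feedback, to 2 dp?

Amplification A = ΔT/ΔT₀ = 2.74/1 = 2.74.
Total gain g = 1 − 1/A = 1 − 1/2.74 = 0.635.
Known gains sum to 0.12 + 0.37 + 0.0761 = 0.5661.
g_alb = 0.635 − 0.5661 = 0.07.

0.07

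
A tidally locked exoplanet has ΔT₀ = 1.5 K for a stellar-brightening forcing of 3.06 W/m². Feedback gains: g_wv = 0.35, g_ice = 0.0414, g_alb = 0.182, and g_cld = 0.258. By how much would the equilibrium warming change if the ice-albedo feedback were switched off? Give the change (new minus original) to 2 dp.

-1.75 K

Original: g = 0.8314, ΔT = 1.5/(1−0.8314) = 8.8968 K.
Without ice-albedo: g' = 0.79, ΔT' = 1.5/(1−0.79) = 7.1429 K.
Change = 7.1429 − 8.8968 = -1.75 K.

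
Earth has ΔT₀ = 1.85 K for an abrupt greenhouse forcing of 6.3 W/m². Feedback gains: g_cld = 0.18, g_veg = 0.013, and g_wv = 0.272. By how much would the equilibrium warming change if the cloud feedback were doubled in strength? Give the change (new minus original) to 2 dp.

Original: g = 0.465, ΔT = 1.85/(1−0.465) = 3.4579 K.
With doubled cloud: g' = 0.645, ΔT' = 1.85/(1−0.645) = 5.2113 K.
Change = 5.2113 − 3.4579 = 1.75 K.

1.75 K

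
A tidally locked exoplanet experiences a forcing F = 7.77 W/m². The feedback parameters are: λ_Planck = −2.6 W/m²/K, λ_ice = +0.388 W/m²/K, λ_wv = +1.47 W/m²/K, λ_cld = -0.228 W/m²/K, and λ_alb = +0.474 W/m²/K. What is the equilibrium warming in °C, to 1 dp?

15.7 °C

Net feedback parameter λ = (−2.6) + (+0.388) + (+1.47) + (-0.228) + (+0.474) = -0.496 W/m²/K.
ΔT = −F/λ = −7.77/(-0.496) = 15.7 °C.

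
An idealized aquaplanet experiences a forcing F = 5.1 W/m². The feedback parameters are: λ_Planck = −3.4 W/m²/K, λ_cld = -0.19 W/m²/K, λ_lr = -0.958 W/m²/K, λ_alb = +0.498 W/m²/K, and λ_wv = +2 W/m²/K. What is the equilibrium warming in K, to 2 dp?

Net feedback parameter λ = (−3.4) + (-0.19) + (-0.958) + (+0.498) + (+2) = -2.05 W/m²/K.
ΔT = −F/λ = −5.1/(-2.05) = 2.49 K.

2.49 K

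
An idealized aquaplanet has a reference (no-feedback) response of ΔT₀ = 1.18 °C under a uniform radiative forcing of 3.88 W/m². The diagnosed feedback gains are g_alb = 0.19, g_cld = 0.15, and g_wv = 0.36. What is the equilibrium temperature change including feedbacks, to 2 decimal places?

Total gain g = 0.19 + 0.15 + 0.36 = 0.7.
Amplification A = 1/(1 − 0.7) = 3.333.
ΔT = 1.18 × 3.333 = 3.93 °C.

3.93 °C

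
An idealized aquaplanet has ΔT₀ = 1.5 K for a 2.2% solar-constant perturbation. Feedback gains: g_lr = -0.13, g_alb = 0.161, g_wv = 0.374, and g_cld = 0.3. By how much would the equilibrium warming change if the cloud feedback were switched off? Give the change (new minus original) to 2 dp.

Original: g = 0.705, ΔT = 1.5/(1−0.705) = 5.0847 K.
Without cloud: g' = 0.405, ΔT' = 1.5/(1−0.405) = 2.5210 K.
Change = 2.5210 − 5.0847 = -2.56 K.

-2.56 K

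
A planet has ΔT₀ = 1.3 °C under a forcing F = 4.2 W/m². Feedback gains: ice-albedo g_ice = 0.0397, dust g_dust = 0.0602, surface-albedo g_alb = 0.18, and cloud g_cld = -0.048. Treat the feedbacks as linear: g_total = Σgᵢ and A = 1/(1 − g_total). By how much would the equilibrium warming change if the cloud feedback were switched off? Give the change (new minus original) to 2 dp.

Original: g = 0.2319, ΔT = 1.3/(1−0.2319) = 1.6925 °C.
Without cloud: g' = 0.2799, ΔT' = 1.3/(1−0.2799) = 1.8053 °C.
Change = 1.8053 − 1.6925 = 0.11 °C.

0.11 °C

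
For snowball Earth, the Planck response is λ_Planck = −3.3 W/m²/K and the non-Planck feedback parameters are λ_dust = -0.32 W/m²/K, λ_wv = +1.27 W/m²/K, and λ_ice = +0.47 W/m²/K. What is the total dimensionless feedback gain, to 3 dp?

0.430

Convert to gains: g_dust = -0.32/3.3 = -0.09697; g_wv = 1.27/3.3 = 0.3848; g_ice = 0.47/3.3 = 0.1424.
Total gain g = 0.43023.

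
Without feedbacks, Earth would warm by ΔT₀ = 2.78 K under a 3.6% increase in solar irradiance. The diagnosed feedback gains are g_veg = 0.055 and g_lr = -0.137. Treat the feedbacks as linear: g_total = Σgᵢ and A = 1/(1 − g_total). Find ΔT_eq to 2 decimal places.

2.57 K

Total gain g = 0.055 − 0.137 = -0.082.
Amplification A = 1/(1 + 0.082) = 0.9242.
ΔT = 2.78 × 0.9242 = 2.57 K.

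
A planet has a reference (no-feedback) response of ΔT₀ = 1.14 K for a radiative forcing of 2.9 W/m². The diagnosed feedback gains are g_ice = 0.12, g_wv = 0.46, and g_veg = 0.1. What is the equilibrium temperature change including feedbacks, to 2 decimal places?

3.56 K

Total gain g = 0.12 + 0.46 + 0.1 = 0.68.
Amplification A = 1/(1 − 0.68) = 3.125.
ΔT = 1.14 × 3.125 = 3.56 K.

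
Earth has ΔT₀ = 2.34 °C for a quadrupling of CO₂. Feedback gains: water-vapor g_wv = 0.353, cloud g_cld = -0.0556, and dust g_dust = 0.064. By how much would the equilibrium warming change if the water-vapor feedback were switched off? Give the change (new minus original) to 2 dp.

-1.30 °C

Original: g = 0.3614, ΔT = 2.34/(1−0.3614) = 3.6643 °C.
Without water-vapor: g' = 0.0084, ΔT' = 2.34/(1−0.0084) = 2.3598 °C.
Change = 2.3598 − 3.6643 = -1.30 °C.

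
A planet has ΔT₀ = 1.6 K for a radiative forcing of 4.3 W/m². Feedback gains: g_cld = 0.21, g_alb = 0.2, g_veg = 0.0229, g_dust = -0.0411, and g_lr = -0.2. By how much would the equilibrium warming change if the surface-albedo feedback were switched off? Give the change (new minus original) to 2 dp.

-0.39 K

Original: g = 0.1918, ΔT = 1.6/(1−0.1918) = 1.9797 K.
Without surface-albedo: g' = -0.0082, ΔT' = 1.6/(1+0.0082) = 1.5870 K.
Change = 1.5870 − 1.9797 = -0.39 K.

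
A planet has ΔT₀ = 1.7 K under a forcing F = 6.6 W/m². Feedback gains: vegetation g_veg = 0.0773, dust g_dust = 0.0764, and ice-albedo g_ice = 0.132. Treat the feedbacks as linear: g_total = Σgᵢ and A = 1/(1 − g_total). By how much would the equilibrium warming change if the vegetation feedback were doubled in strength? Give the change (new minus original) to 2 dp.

0.29 K

Original: g = 0.2857, ΔT = 1.7/(1−0.2857) = 2.3800 K.
With doubled vegetation: g' = 0.363, ΔT' = 1.7/(1−0.363) = 2.6688 K.
Change = 2.6688 − 2.3800 = 0.29 K.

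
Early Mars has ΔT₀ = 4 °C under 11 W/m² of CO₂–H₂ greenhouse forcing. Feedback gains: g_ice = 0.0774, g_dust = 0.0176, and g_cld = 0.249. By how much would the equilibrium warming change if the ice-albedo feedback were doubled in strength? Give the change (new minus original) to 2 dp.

Original: g = 0.344, ΔT = 4/(1−0.344) = 6.0976 °C.
With doubled ice-albedo: g' = 0.4214, ΔT' = 4/(1−0.4214) = 6.9132 °C.
Change = 6.9132 − 6.0976 = 0.82 °C.

0.82 °C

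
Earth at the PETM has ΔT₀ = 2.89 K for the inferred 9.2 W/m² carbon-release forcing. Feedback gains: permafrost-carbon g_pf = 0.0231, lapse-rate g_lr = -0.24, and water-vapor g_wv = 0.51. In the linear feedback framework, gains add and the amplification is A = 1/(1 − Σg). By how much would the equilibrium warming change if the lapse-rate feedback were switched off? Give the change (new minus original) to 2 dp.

Original: g = 0.2931, ΔT = 2.89/(1−0.2931) = 4.0883 K.
Without lapse-rate: g' = 0.5331, ΔT' = 2.89/(1−0.5331) = 6.1898 K.
Change = 6.1898 − 4.0883 = 2.10 K.

2.10 K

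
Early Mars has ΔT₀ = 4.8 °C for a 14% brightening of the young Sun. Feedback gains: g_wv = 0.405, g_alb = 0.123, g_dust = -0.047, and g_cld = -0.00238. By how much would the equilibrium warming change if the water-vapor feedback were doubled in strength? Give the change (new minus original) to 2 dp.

Original: g = 0.47862, ΔT = 4.8/(1−0.47862) = 9.2063 °C.
With doubled water-vapor: g' = 0.88362, ΔT' = 4.8/(1−0.88362) = 41.2442 °C.
Change = 41.2442 − 9.2063 = 32.04 °C.

32.04 °C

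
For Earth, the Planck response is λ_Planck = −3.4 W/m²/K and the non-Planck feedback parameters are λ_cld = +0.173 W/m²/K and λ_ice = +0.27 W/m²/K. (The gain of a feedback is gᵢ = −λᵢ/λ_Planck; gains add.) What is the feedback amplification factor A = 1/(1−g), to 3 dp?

Convert to gains: g_cld = 0.173/3.4 = 0.05088; g_ice = 0.27/3.4 = 0.07941.
Total gain g = 0.13029.
A = 1/(1 − 0.13029) = 1.150.

1.150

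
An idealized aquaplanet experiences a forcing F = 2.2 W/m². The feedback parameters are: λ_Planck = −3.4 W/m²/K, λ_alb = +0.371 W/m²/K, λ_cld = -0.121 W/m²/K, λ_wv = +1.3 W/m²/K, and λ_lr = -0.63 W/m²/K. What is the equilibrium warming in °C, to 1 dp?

0.9 °C

Net feedback parameter λ = (−3.4) + (+0.371) + (-0.121) + (+1.3) + (-0.63) = -2.48 W/m²/K.
ΔT = −F/λ = −2.2/(-2.48) = 0.9 °C.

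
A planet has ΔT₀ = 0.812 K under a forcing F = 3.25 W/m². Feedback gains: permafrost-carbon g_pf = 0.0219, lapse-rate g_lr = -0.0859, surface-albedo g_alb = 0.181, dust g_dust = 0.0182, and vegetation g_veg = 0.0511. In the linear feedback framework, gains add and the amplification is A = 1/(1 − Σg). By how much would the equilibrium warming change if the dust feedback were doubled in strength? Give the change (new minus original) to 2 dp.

0.02 K

Original: g = 0.1863, ΔT = 0.812/(1−0.1863) = 0.9979 K.
With doubled dust: g' = 0.2045, ΔT' = 0.812/(1−0.2045) = 1.0207 K.
Change = 1.0207 − 0.9979 = 0.02 K.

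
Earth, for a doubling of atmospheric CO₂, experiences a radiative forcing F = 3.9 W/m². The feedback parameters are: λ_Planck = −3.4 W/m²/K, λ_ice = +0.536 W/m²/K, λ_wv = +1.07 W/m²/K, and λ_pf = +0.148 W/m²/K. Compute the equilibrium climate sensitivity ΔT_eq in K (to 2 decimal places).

Net feedback parameter λ = (−3.4) + (+0.536) + (+1.07) + (+0.148) = -1.646 W/m²/K.
ΔT = −F/λ = −3.9/(-1.646) = 2.37 K.

2.37 K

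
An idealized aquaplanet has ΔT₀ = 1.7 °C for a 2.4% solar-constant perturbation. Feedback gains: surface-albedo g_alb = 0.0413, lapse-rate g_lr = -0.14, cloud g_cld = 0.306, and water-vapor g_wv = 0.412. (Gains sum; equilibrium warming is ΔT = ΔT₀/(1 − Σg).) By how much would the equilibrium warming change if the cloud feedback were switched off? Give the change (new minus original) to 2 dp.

-1.99 °C

Original: g = 0.6193, ΔT = 1.7/(1−0.6193) = 4.4655 °C.
Without cloud: g' = 0.3133, ΔT' = 1.7/(1−0.3133) = 2.4756 °C.
Change = 2.4756 − 4.4655 = -1.99 °C.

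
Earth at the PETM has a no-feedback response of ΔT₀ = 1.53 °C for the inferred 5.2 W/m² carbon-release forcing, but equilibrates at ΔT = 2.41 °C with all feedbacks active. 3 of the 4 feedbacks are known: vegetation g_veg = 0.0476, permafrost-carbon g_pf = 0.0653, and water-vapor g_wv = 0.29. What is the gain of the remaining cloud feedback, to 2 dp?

Amplification A = ΔT/ΔT₀ = 2.41/1.53 = 1.575.
Total gain g = 1 − 1/A = 1 − 1/1.575 = 0.3651.
Known gains sum to 0.0476 + 0.0653 + 0.29 = 0.4029.
g_cld = 0.3651 − 0.4029 = -0.04.

-0.04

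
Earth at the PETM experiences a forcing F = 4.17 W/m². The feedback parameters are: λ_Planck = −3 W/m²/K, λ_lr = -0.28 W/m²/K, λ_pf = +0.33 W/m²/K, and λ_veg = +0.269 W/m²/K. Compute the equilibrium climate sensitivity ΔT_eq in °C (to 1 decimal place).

Net feedback parameter λ = (−3) + (-0.28) + (+0.33) + (+0.269) = -2.681 W/m²/K.
ΔT = −F/λ = −4.17/(-2.681) = 1.6 °C.

1.6 °C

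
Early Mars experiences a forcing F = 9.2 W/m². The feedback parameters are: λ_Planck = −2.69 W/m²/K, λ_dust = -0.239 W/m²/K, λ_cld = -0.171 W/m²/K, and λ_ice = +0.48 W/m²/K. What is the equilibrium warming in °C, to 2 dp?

3.51 °C

Net feedback parameter λ = (−2.69) + (-0.239) + (-0.171) + (+0.48) = -2.62 W/m²/K.
ΔT = −F/λ = −9.2/(-2.62) = 3.51 °C.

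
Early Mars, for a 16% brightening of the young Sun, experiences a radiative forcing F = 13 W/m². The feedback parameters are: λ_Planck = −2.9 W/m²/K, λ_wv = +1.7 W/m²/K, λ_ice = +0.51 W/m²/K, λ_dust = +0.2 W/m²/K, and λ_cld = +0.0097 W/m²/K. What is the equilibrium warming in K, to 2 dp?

Net feedback parameter λ = (−2.9) + (+1.7) + (+0.51) + (+0.2) + (+0.0097) = -0.4803 W/m²/K.
ΔT = −F/λ = −13/(-0.4803) = 27.07 K.

27.07 K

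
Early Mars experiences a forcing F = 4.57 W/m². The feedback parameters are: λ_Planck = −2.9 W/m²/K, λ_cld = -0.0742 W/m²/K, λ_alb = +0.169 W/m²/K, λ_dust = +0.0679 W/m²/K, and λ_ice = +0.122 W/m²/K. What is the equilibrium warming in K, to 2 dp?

1.75 K

Net feedback parameter λ = (−2.9) + (-0.0742) + (+0.169) + (+0.0679) + (+0.122) = -2.6153 W/m²/K.
ΔT = −F/λ = −4.57/(-2.6153) = 1.75 K.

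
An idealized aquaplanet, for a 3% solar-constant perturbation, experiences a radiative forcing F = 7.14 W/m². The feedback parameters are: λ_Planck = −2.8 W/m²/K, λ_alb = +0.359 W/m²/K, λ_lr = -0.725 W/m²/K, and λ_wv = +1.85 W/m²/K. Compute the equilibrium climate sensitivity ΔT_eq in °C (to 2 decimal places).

Net feedback parameter λ = (−2.8) + (+0.359) + (-0.725) + (+1.85) = -1.316 W/m²/K.
ΔT = −F/λ = −7.14/(-1.316) = 5.43 °C.

5.43 °C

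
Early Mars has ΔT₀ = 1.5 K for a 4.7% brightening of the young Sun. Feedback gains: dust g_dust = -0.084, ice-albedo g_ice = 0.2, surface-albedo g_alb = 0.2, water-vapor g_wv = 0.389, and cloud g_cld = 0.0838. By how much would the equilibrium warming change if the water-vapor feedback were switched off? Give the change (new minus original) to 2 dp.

-4.60 K

Original: g = 0.7888, ΔT = 1.5/(1−0.7888) = 7.1023 K.
Without water-vapor: g' = 0.3998, ΔT' = 1.5/(1−0.3998) = 2.4992 K.
Change = 2.4992 − 7.1023 = -4.60 K.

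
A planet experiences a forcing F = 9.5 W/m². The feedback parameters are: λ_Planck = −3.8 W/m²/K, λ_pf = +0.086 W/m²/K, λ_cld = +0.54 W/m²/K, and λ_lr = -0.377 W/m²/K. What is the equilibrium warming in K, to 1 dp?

2.7 K

Net feedback parameter λ = (−3.8) + (+0.086) + (+0.54) + (-0.377) = -3.551 W/m²/K.
ΔT = −F/λ = −9.5/(-3.551) = 2.7 K.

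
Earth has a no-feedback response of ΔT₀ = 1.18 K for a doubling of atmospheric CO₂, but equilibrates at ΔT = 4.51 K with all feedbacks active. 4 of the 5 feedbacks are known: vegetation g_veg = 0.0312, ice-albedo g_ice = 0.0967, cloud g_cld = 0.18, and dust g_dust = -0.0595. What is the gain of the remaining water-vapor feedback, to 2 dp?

0.49

Amplification A = ΔT/ΔT₀ = 4.51/1.18 = 3.822.
Total gain g = 1 − 1/A = 1 − 1/3.822 = 0.7384.
Known gains sum to 0.0312 + 0.0967 + 0.18 − 0.0595 = 0.2484.
g_wv = 0.7384 − 0.2484 = 0.49.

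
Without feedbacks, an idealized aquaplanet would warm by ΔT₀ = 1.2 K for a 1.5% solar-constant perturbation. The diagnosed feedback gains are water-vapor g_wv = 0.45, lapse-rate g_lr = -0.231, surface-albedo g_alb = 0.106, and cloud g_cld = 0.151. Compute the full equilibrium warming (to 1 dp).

2.3 K

Total gain g = 0.45 − 0.231 + 0.106 + 0.151 = 0.476.
Amplification A = 1/(1 − 0.476) = 1.908.
ΔT = 1.2 × 1.908 = 2.3 K.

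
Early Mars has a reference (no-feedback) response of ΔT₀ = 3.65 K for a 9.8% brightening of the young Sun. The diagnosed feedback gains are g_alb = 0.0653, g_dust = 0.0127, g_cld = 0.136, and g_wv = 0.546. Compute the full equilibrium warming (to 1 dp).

15.2 K

Total gain g = 0.0653 + 0.0127 + 0.136 + 0.546 = 0.76.
Amplification A = 1/(1 − 0.76) = 4.167.
ΔT = 3.65 × 4.167 = 15.2 K.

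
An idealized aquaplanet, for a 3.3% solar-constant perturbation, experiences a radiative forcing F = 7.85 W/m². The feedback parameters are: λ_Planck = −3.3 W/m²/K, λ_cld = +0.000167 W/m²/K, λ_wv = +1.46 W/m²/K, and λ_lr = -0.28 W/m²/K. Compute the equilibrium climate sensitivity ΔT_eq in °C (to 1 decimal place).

Net feedback parameter λ = (−3.3) + (+0.000167) + (+1.46) + (-0.28) = -2.119833 W/m²/K.
ΔT = −F/λ = −7.85/(-2.119833) = 3.7 °C.

3.7 °C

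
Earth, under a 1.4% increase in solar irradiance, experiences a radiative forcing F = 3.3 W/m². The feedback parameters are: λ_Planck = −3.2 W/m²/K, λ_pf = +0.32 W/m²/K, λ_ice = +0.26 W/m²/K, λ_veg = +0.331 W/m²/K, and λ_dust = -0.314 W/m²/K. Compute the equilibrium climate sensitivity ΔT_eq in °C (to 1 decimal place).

1.3 °C

Net feedback parameter λ = (−3.2) + (+0.32) + (+0.26) + (+0.331) + (-0.314) = -2.603 W/m²/K.
ΔT = −F/λ = −3.3/(-2.603) = 1.3 °C.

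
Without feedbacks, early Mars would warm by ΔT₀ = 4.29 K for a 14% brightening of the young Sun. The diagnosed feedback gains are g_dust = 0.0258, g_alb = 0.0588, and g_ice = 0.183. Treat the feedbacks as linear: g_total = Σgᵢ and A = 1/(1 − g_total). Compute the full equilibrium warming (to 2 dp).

Total gain g = 0.0258 + 0.0588 + 0.183 = 0.2676.
Amplification A = 1/(1 − 0.2676) = 1.365.
ΔT = 4.29 × 1.365 = 5.86 K.

5.86 K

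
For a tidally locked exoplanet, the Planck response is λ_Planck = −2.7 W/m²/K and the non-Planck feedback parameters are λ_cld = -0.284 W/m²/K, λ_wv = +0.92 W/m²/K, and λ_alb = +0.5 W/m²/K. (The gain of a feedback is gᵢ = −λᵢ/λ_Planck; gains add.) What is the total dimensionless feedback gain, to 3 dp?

0.421

Convert to gains: g_cld = -0.284/2.7 = -0.1052; g_wv = 0.92/2.7 = 0.3407; g_alb = 0.5/2.7 = 0.1852.
Total gain g = 0.4207.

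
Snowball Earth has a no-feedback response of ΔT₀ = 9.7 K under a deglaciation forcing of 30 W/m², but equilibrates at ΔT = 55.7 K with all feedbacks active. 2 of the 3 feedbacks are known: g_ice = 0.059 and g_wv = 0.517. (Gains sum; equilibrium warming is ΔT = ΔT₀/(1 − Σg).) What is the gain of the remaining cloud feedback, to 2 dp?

Amplification A = ΔT/ΔT₀ = 55.7/9.7 = 5.742.
Total gain g = 1 − 1/A = 1 − 1/5.742 = 0.8258.
Known gains sum to 0.059 + 0.517 = 0.576.
g_cld = 0.8258 − 0.576 = 0.25.

0.25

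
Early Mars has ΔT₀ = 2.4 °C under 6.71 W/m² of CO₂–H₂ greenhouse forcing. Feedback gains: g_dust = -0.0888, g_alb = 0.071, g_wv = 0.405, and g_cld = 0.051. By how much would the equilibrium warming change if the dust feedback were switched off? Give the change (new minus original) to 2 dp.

Original: g = 0.4382, ΔT = 2.4/(1−0.4382) = 4.2720 °C.
Without dust: g' = 0.527, ΔT' = 2.4/(1−0.527) = 5.0740 °C.
Change = 5.0740 − 4.2720 = 0.80 °C.

0.80 °C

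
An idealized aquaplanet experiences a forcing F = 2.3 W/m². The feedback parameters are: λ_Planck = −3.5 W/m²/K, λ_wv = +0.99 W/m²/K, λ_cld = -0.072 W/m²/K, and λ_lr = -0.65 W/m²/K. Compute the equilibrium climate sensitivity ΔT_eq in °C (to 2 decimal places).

Net feedback parameter λ = (−3.5) + (+0.99) + (-0.072) + (-0.65) = -3.232 W/m²/K.
ΔT = −F/λ = −2.3/(-3.232) = 0.71 °C.

0.71 °C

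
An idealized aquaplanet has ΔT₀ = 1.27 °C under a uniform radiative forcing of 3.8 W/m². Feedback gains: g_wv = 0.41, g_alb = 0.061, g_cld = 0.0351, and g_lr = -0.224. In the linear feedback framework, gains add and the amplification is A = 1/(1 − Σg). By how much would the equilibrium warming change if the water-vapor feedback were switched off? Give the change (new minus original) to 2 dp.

Original: g = 0.2821, ΔT = 1.27/(1−0.2821) = 1.7690 °C.
Without water-vapor: g' = -0.1279, ΔT' = 1.27/(1+0.1279) = 1.1260 °C.
Change = 1.1260 − 1.7690 = -0.64 °C.

-0.64 °C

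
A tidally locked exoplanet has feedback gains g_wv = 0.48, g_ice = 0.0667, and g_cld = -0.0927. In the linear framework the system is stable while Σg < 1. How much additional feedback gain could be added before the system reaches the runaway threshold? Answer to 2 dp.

Current total gain = 0.48 + 0.0667 − 0.0927 = 0.454.
Margin to runaway = 1 − 0.454 = 0.55.

0.55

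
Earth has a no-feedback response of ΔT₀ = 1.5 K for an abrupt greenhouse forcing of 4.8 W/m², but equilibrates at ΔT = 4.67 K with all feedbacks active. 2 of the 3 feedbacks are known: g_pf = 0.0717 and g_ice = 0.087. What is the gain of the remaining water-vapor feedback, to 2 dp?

Amplification A = ΔT/ΔT₀ = 4.67/1.5 = 3.113.
Total gain g = 1 − 1/A = 1 − 1/3.113 = 0.6788.
Known gains sum to 0.0717 + 0.087 = 0.1587.
g_wv = 0.6788 − 0.1587 = 0.52.

0.52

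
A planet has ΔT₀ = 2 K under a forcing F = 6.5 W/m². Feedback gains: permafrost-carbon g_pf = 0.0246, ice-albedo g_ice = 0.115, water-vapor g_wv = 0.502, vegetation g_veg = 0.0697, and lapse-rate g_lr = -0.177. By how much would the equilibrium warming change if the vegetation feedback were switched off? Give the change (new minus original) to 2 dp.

-0.56 K

Original: g = 0.5343, ΔT = 2/(1−0.5343) = 4.2946 K.
Without vegetation: g' = 0.4646, ΔT' = 2/(1−0.4646) = 3.7355 K.
Change = 3.7355 − 4.2946 = -0.56 K.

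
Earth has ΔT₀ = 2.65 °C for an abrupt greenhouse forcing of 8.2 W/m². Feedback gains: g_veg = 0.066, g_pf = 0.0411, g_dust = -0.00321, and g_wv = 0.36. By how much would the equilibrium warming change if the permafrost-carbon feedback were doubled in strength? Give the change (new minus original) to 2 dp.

Original: g = 0.46389, ΔT = 2.65/(1−0.46389) = 4.9430 °C.
With doubled permafrost-carbon: g' = 0.50499, ΔT' = 2.65/(1−0.50499) = 5.3534 °C.
Change = 5.3534 − 4.9430 = 0.41 °C.

0.41 °C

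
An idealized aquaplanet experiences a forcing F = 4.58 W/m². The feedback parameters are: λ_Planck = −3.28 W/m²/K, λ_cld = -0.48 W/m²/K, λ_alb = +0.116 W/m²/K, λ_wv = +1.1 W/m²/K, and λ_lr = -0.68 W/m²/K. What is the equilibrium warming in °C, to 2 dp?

Net feedback parameter λ = (−3.28) + (-0.48) + (+0.116) + (+1.1) + (-0.68) = -3.224 W/m²/K.
ΔT = −F/λ = −4.58/(-3.224) = 1.42 °C.

1.42 °C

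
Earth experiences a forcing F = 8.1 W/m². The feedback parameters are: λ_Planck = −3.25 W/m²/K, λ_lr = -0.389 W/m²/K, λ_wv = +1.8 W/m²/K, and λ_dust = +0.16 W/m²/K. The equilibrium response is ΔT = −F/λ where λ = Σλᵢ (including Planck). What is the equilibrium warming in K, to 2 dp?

4.82 K

Net feedback parameter λ = (−3.25) + (-0.389) + (+1.8) + (+0.16) = -1.679 W/m²/K.
ΔT = −F/λ = −8.1/(-1.679) = 4.82 K.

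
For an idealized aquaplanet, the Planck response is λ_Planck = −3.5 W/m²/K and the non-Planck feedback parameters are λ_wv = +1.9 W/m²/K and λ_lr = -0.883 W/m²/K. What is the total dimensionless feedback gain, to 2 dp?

0.29

Convert to gains: g_wv = 1.9/3.5 = 0.5429; g_lr = -0.883/3.5 = -0.2523.
Total gain g = 0.2906.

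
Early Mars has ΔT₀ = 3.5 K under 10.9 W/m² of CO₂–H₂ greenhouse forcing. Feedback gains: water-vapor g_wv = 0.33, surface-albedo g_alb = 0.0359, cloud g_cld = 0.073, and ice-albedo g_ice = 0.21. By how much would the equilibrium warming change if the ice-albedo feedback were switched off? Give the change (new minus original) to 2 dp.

-3.73 K

Original: g = 0.6489, ΔT = 3.5/(1−0.6489) = 9.9687 K.
Without ice-albedo: g' = 0.4389, ΔT' = 3.5/(1−0.4389) = 6.2377 K.
Change = 6.2377 − 9.9687 = -3.73 K.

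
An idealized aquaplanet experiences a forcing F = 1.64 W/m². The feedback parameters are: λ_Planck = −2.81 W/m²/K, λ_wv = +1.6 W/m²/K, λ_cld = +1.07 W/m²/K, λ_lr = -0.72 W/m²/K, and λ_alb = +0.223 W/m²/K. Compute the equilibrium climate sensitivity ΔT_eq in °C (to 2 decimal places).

Net feedback parameter λ = (−2.81) + (+1.6) + (+1.07) + (-0.72) + (+0.223) = -0.637 W/m²/K.
ΔT = −F/λ = −1.64/(-0.637) = 2.57 °C.

2.57 °C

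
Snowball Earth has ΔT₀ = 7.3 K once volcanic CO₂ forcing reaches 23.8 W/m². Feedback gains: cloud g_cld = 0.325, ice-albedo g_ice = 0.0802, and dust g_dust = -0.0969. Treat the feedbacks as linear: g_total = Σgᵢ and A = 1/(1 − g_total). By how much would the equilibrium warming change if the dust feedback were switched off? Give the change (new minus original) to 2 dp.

Original: g = 0.3083, ΔT = 7.3/(1−0.3083) = 10.5537 K.
Without dust: g' = 0.4052, ΔT' = 7.3/(1−0.4052) = 12.2730 K.
Change = 12.2730 − 10.5537 = 1.72 K.

1.72 K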